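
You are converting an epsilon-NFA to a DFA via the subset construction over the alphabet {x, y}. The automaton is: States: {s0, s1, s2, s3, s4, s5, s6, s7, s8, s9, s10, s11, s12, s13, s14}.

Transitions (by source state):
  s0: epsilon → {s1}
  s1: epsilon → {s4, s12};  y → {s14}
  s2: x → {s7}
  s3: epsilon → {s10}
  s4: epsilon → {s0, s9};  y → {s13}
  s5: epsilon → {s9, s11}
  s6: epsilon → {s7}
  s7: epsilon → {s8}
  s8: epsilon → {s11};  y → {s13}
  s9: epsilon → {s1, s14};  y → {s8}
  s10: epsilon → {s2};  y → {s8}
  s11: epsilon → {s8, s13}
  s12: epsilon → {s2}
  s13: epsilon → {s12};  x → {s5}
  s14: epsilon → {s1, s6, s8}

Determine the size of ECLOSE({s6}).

Start with {s6}.
From s6 via epsilon: add s7.
From s7 via epsilon: add s8.
From s8 via epsilon: add s11.
From s11 via epsilon: add s13.
From s13 via epsilon: add s12.
From s12 via epsilon: add s2.
epsilon-closure = {s2, s6, s7, s8, s11, s12, s13}, which has 7 states.

7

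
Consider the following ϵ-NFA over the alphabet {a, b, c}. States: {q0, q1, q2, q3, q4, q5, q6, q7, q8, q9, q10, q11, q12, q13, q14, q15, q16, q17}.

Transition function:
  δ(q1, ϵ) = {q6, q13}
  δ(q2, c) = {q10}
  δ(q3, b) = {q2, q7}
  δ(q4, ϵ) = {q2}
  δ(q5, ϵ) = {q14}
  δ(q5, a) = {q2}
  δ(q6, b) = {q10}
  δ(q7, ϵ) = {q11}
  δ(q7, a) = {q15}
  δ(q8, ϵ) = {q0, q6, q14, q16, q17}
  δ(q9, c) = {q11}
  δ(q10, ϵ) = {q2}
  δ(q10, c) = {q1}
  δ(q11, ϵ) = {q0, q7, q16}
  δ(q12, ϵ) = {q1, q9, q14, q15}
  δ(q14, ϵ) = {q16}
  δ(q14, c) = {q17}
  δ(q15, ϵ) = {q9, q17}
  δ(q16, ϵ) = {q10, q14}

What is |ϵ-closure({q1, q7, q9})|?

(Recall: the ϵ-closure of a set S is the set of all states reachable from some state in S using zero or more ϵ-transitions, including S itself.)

11

Start with {q1, q7, q9}.
From q1 via ϵ: add q6, q13.
From q7 via ϵ: add q11.
From q11 via ϵ: add q0, q16.
From q16 via ϵ: add q10, q14.
From q10 via ϵ: add q2.
ϵ-closure = {q0, q1, q2, q6, q7, q9, q10, q11, q13, q14, q16}, which has 11 states.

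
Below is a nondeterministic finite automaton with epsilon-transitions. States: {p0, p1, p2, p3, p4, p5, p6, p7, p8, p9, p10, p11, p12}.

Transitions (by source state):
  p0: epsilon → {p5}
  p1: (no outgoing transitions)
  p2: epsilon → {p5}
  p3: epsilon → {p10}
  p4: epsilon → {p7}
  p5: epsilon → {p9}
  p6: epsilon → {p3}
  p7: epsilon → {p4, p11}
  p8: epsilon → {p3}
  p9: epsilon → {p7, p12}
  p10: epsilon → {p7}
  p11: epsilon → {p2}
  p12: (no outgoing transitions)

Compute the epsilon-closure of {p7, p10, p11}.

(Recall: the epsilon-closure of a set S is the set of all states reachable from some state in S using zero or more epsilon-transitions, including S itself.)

{p2, p4, p5, p7, p9, p10, p11, p12}

Start with {p7, p10, p11}.
From p7 via epsilon: add p4.
From p11 via epsilon: add p2.
From p2 via epsilon: add p5.
From p5 via epsilon: add p9.
From p9 via epsilon: add p12.
No new states can be added; the closed set is {p2, p4, p5, p7, p9, p10, p11, p12}.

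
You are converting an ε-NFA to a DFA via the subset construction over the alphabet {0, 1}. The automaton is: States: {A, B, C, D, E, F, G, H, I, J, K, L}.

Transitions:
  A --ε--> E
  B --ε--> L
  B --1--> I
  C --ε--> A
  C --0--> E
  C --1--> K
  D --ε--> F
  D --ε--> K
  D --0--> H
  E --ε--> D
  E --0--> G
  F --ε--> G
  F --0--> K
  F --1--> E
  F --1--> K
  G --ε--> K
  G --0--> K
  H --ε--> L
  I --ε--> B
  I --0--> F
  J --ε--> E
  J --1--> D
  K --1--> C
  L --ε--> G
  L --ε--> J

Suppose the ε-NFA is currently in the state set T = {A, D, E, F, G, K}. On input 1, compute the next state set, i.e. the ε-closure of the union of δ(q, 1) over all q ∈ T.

F on 1 → {E, K}.
K on 1 → {C}.
No 1-transition from A, D, E, G.
Union after reading 1: {C, E, K}.
Now take the ε-closure:
From C via ε: add A.
From E via ε: add D.
From D via ε: add F.
From F via ε: add G.
No new states can be added; the closed set is {A, C, D, E, F, G, K}.

{A, C, D, E, F, G, K}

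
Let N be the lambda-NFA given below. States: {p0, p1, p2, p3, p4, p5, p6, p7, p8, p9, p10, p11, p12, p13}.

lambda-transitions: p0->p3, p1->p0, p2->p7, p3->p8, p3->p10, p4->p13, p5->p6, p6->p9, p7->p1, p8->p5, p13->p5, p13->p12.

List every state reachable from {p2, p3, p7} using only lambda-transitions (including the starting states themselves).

{p0, p1, p2, p3, p5, p6, p7, p8, p9, p10}

Start with {p2, p3, p7}.
From p3 via lambda: add p8, p10.
From p7 via lambda: add p1.
From p1 via lambda: add p0.
From p8 via lambda: add p5.
From p5 via lambda: add p6.
From p6 via lambda: add p9.
No new states can be added; the closed set is {p0, p1, p2, p3, p5, p6, p7, p8, p9, p10}.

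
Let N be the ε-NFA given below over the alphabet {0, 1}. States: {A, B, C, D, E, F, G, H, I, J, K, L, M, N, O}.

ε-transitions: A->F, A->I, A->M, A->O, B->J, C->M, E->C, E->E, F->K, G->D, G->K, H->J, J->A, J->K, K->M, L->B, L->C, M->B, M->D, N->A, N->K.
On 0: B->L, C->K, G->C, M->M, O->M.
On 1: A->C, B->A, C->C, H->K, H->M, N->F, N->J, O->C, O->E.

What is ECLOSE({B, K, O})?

Start with {B, K, O}.
From B via ε: add J.
From K via ε: add M.
From J via ε: add A.
From M via ε: add D.
From A via ε: add F, I.
No new states can be added; the closed set is {A, B, D, F, I, J, K, M, O}.

{A, B, D, F, I, J, K, M, O}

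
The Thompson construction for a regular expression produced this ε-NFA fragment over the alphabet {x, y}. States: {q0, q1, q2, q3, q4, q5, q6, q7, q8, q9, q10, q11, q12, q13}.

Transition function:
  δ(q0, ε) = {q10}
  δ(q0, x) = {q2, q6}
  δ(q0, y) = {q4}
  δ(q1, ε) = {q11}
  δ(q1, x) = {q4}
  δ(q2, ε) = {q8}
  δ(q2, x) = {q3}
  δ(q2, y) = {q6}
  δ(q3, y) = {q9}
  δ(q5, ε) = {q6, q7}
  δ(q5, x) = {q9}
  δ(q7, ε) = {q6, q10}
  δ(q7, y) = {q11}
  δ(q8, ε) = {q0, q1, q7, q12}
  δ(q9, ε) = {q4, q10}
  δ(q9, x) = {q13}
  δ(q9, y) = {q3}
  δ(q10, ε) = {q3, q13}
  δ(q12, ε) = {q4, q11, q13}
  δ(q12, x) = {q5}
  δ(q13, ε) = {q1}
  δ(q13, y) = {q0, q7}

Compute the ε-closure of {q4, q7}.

Start with {q4, q7}.
From q7 via ε: add q6, q10.
From q10 via ε: add q3, q13.
From q13 via ε: add q1.
From q1 via ε: add q11.
No new states can be added; the closed set is {q1, q3, q4, q6, q7, q10, q11, q13}.

{q1, q3, q4, q6, q7, q10, q11, q13}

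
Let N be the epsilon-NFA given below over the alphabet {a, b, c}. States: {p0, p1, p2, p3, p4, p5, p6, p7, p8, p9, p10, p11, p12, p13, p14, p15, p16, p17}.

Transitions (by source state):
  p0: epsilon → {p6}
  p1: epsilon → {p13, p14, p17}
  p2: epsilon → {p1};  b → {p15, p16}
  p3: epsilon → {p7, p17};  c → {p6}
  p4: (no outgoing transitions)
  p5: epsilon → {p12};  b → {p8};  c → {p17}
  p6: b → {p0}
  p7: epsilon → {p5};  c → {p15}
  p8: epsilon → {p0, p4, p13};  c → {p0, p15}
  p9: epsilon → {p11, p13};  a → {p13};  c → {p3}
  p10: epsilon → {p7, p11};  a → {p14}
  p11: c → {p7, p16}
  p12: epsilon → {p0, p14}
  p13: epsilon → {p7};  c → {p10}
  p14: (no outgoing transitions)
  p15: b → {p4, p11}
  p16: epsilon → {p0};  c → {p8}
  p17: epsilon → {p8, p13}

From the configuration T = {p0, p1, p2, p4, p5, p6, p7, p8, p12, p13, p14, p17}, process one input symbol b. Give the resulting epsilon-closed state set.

{p0, p4, p5, p6, p7, p8, p12, p13, p14, p15, p16}

p2 on b → {p15, p16}.
p5 on b → {p8}.
p6 on b → {p0}.
No b-transition from p0, p1, p4, p7, p8, p12, p13, p14, p17.
Union after reading b: {p0, p8, p15, p16}.
Now take the epsilon-closure:
From p0 via epsilon: add p6.
From p8 via epsilon: add p4, p13.
From p13 via epsilon: add p7.
From p7 via epsilon: add p5.
From p5 via epsilon: add p12.
From p12 via epsilon: add p14.
No new states can be added; the closed set is {p0, p4, p5, p6, p7, p8, p12, p13, p14, p15, p16}.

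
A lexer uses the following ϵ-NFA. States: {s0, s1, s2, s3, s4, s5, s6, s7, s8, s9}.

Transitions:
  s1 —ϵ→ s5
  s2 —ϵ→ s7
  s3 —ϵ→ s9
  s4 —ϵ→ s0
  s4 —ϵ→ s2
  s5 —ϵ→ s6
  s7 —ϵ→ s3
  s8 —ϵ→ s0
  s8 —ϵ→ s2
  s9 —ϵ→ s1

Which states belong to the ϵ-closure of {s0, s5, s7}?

{s0, s1, s3, s5, s6, s7, s9}

Start with {s0, s5, s7}.
From s5 via ϵ: add s6.
From s7 via ϵ: add s3.
From s3 via ϵ: add s9.
From s9 via ϵ: add s1.
No new states can be added; the closed set is {s0, s1, s3, s5, s6, s7, s9}.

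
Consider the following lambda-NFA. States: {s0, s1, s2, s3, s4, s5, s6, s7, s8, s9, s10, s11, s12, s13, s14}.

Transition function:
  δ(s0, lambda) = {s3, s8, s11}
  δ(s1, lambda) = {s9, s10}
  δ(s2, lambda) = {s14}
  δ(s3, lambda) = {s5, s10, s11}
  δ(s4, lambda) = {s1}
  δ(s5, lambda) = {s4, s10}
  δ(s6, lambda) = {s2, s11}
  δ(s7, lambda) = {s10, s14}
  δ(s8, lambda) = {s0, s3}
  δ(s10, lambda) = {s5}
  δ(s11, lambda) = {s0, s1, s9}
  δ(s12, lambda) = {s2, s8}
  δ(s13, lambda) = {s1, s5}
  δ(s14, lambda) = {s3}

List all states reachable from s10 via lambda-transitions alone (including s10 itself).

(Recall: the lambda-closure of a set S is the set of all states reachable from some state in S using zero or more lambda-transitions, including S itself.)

{s1, s4, s5, s9, s10}

Start with {s10}.
From s10 via lambda: add s5.
From s5 via lambda: add s4.
From s4 via lambda: add s1.
From s1 via lambda: add s9.
No new states can be added; the closed set is {s1, s4, s5, s9, s10}.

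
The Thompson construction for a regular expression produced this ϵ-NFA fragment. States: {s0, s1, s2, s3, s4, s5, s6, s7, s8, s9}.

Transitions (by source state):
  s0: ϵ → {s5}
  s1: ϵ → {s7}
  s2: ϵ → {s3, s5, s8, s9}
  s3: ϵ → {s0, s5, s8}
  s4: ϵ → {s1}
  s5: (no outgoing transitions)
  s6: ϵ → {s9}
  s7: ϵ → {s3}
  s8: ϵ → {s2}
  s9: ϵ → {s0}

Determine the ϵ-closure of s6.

Start with {s6}.
From s6 via ϵ: add s9.
From s9 via ϵ: add s0.
From s0 via ϵ: add s5.
No new states can be added; the closed set is {s0, s5, s6, s9}.

{s0, s5, s6, s9}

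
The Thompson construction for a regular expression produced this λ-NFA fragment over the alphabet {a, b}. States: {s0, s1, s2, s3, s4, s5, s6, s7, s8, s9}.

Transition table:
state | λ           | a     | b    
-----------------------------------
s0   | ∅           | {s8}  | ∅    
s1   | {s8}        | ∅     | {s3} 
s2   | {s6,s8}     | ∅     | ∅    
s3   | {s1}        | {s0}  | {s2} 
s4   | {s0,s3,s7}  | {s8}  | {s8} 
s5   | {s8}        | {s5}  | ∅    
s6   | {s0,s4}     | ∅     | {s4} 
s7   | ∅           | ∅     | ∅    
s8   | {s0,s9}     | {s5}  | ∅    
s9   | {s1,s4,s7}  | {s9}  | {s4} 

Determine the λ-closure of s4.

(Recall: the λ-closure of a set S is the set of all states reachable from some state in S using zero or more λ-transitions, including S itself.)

{s0, s1, s3, s4, s7, s8, s9}

Start with {s4}.
From s4 via λ: add s0, s3, s7.
From s3 via λ: add s1.
From s1 via λ: add s8.
From s8 via λ: add s9.
No new states can be added; the closed set is {s0, s1, s3, s4, s7, s8, s9}.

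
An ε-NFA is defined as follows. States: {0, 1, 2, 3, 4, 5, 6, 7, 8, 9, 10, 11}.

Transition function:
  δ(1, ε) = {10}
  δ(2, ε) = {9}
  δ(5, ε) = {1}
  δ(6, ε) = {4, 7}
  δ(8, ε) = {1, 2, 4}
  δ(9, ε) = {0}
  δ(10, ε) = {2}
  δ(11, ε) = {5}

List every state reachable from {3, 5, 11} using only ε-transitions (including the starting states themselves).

Start with {3, 5, 11}.
From 5 via ε: add 1.
From 1 via ε: add 10.
From 10 via ε: add 2.
From 2 via ε: add 9.
From 9 via ε: add 0.
No new states can be added; the closed set is {0, 1, 2, 3, 5, 9, 10, 11}.

{0, 1, 2, 3, 5, 9, 10, 11}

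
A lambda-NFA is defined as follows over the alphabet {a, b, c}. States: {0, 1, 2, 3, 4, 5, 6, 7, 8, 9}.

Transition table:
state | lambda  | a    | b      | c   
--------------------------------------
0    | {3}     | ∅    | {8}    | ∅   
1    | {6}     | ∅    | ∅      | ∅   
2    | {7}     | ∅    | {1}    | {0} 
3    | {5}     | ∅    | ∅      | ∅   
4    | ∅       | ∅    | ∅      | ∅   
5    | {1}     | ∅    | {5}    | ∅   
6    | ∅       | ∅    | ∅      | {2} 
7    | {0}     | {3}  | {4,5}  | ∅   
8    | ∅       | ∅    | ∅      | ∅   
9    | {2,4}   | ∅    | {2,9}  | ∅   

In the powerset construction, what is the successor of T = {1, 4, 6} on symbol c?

{0, 1, 2, 3, 5, 6, 7}

6 on c → {2}.
No c-transition from 1, 4.
Union after reading c: {2}.
Now take the lambda-closure:
From 2 via lambda: add 7.
From 7 via lambda: add 0.
From 0 via lambda: add 3.
From 3 via lambda: add 5.
From 5 via lambda: add 1.
From 1 via lambda: add 6.
No new states can be added; the closed set is {0, 1, 2, 3, 5, 6, 7}.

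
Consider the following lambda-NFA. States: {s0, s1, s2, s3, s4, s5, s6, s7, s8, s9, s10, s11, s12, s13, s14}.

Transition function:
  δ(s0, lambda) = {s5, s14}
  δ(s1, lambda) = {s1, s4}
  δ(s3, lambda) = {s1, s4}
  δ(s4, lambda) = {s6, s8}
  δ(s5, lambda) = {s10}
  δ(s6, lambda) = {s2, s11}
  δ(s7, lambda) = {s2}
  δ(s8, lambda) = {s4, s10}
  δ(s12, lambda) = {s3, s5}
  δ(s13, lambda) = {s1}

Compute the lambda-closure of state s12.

{s1, s2, s3, s4, s5, s6, s8, s10, s11, s12}

Start with {s12}.
From s12 via lambda: add s3, s5.
From s3 via lambda: add s1, s4.
From s5 via lambda: add s10.
From s4 via lambda: add s6, s8.
From s6 via lambda: add s2, s11.
No new states can be added; the closed set is {s1, s2, s3, s4, s5, s6, s8, s10, s11, s12}.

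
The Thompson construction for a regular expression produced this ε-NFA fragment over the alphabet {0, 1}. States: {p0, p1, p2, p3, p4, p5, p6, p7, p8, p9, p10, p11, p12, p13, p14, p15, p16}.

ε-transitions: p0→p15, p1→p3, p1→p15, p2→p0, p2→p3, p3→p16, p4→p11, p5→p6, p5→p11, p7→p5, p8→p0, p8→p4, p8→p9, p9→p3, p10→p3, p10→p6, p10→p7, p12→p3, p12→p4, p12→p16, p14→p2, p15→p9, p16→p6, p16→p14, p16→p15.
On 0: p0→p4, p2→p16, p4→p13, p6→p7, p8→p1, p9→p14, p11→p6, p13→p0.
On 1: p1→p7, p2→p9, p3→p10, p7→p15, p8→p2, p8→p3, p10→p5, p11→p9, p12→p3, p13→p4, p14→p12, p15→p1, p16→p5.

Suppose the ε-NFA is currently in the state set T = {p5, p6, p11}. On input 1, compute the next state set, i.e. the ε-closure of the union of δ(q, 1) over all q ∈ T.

{p0, p2, p3, p6, p9, p14, p15, p16}

p11 on 1 → {p9}.
No 1-transition from p5, p6.
Union after reading 1: {p9}.
Now take the ε-closure:
From p9 via ε: add p3.
From p3 via ε: add p16.
From p16 via ε: add p6, p14, p15.
From p14 via ε: add p2.
From p2 via ε: add p0.
No new states can be added; the closed set is {p0, p2, p3, p6, p9, p14, p15, p16}.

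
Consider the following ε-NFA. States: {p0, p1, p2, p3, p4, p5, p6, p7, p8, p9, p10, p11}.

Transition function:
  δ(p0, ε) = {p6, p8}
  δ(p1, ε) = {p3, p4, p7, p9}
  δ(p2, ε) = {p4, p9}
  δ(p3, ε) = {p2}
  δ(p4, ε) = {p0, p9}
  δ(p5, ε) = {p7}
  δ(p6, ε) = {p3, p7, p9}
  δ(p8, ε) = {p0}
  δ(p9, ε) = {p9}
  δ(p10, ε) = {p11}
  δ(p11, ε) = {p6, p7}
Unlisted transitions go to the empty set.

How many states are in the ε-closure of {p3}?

Start with {p3}.
From p3 via ε: add p2.
From p2 via ε: add p4, p9.
From p4 via ε: add p0.
From p0 via ε: add p6, p8.
From p6 via ε: add p7.
ε-closure = {p0, p2, p3, p4, p6, p7, p8, p9}, which has 8 states.

8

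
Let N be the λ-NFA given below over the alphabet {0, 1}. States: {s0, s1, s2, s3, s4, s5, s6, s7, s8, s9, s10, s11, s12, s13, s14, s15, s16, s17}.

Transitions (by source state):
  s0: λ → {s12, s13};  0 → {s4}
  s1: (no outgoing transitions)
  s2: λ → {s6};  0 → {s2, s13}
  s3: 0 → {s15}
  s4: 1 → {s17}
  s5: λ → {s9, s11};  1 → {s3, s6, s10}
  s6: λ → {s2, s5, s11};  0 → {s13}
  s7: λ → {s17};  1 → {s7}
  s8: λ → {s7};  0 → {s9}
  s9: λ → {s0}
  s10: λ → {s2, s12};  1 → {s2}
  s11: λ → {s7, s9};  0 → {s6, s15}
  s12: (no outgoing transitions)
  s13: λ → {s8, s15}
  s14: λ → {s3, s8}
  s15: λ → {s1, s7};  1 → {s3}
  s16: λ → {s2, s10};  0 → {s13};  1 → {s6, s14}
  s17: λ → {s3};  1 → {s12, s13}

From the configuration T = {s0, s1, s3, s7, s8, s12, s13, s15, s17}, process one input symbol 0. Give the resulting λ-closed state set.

{s0, s1, s3, s4, s7, s8, s9, s12, s13, s15, s17}

s0 on 0 → {s4}.
s3 on 0 → {s15}.
s8 on 0 → {s9}.
No 0-transition from s1, s7, s12, s13, s15, s17.
Union after reading 0: {s4, s9, s15}.
Now take the λ-closure:
From s9 via λ: add s0.
From s15 via λ: add s1, s7.
From s0 via λ: add s12, s13.
From s7 via λ: add s17.
From s13 via λ: add s8.
From s17 via λ: add s3.
No new states can be added; the closed set is {s0, s1, s3, s4, s7, s8, s9, s12, s13, s15, s17}.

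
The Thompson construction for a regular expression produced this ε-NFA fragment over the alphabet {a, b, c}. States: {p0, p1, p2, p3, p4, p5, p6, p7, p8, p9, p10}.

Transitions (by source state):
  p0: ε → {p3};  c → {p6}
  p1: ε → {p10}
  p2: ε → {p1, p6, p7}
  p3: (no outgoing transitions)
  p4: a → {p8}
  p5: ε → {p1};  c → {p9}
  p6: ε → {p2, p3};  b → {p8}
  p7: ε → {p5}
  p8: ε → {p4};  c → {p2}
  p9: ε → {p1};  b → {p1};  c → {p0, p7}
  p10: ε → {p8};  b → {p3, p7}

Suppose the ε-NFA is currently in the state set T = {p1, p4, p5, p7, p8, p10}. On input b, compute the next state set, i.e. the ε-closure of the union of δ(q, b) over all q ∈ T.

p10 on b → {p3, p7}.
No b-transition from p1, p4, p5, p7, p8.
Union after reading b: {p3, p7}.
Now take the ε-closure:
From p7 via ε: add p5.
From p5 via ε: add p1.
From p1 via ε: add p10.
From p10 via ε: add p8.
From p8 via ε: add p4.
No new states can be added; the closed set is {p1, p3, p4, p5, p7, p8, p10}.

{p1, p3, p4, p5, p7, p8, p10}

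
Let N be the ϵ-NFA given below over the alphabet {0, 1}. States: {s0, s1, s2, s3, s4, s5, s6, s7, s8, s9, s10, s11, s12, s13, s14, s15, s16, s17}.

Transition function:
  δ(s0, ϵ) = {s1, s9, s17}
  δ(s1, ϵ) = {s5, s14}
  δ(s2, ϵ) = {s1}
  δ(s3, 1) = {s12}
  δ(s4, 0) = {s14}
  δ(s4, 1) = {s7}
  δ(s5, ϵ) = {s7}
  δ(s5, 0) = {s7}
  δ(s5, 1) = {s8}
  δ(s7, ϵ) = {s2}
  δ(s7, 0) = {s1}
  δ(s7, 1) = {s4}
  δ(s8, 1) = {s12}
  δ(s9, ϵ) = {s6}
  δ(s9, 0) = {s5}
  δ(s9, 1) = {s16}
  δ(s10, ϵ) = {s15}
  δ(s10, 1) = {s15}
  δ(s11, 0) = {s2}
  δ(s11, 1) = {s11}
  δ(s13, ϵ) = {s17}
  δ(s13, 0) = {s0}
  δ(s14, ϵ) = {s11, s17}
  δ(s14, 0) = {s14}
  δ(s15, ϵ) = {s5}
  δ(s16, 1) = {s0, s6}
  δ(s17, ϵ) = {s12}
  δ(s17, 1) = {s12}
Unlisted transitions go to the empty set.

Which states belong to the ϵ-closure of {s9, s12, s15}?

{s1, s2, s5, s6, s7, s9, s11, s12, s14, s15, s17}

Start with {s9, s12, s15}.
From s9 via ϵ: add s6.
From s15 via ϵ: add s5.
From s5 via ϵ: add s7.
From s7 via ϵ: add s2.
From s2 via ϵ: add s1.
From s1 via ϵ: add s14.
From s14 via ϵ: add s11, s17.
No new states can be added; the closed set is {s1, s2, s5, s6, s7, s9, s11, s12, s14, s15, s17}.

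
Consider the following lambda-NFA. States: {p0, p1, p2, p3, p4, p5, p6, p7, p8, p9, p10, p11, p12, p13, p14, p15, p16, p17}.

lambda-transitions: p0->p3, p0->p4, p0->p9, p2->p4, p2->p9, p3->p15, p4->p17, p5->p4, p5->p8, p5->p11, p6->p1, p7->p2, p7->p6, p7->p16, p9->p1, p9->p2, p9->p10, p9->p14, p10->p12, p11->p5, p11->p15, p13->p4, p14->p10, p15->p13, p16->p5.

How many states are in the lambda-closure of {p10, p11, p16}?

10

Start with {p10, p11, p16}.
From p10 via lambda: add p12.
From p11 via lambda: add p5, p15.
From p5 via lambda: add p4, p8.
From p15 via lambda: add p13.
From p4 via lambda: add p17.
lambda-closure = {p4, p5, p8, p10, p11, p12, p13, p15, p16, p17}, which has 10 states.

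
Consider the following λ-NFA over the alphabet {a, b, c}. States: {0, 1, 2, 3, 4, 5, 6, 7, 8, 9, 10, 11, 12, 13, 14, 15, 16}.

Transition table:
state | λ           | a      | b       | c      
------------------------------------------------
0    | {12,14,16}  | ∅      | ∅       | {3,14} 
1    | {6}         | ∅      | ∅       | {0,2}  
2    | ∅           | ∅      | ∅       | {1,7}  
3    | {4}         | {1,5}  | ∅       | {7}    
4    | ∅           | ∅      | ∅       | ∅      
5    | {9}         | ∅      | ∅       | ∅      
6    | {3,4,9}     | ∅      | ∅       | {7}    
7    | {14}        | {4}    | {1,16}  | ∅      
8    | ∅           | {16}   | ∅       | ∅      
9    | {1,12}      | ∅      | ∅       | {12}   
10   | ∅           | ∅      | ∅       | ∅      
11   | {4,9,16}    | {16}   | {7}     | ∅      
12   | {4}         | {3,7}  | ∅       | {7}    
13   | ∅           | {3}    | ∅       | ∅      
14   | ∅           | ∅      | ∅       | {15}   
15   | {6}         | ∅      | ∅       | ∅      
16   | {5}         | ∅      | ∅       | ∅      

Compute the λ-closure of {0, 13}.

{0, 1, 3, 4, 5, 6, 9, 12, 13, 14, 16}

Start with {0, 13}.
From 0 via λ: add 12, 14, 16.
From 12 via λ: add 4.
From 16 via λ: add 5.
From 5 via λ: add 9.
From 9 via λ: add 1.
From 1 via λ: add 6.
From 6 via λ: add 3.
No new states can be added; the closed set is {0, 1, 3, 4, 5, 6, 9, 12, 13, 14, 16}.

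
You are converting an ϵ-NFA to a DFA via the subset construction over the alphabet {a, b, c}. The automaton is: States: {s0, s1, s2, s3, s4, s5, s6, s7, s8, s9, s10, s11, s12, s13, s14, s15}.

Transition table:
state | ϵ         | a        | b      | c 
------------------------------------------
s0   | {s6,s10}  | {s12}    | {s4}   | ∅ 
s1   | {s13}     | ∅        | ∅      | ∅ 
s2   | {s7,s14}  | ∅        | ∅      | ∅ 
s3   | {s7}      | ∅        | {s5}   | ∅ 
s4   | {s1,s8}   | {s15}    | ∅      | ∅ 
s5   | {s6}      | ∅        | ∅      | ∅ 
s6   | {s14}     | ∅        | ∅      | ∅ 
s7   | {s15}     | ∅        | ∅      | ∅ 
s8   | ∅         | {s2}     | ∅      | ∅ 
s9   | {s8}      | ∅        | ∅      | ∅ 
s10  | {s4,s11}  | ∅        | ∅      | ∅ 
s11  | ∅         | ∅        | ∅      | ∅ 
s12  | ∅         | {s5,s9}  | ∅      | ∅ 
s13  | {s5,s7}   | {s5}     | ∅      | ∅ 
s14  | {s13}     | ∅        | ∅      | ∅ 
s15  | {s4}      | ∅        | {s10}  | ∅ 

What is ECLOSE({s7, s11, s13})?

Start with {s7, s11, s13}.
From s7 via ϵ: add s15.
From s13 via ϵ: add s5.
From s5 via ϵ: add s6.
From s15 via ϵ: add s4.
From s4 via ϵ: add s1, s8.
From s6 via ϵ: add s14.
No new states can be added; the closed set is {s1, s4, s5, s6, s7, s8, s11, s13, s14, s15}.

{s1, s4, s5, s6, s7, s8, s11, s13, s14, s15}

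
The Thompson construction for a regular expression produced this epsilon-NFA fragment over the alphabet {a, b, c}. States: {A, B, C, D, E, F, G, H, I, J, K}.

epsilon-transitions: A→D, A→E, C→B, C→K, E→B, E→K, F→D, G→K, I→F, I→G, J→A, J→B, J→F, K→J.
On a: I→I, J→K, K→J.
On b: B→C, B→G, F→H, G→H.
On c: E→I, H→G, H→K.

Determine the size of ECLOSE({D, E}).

7

Start with {D, E}.
From E via epsilon: add B, K.
From K via epsilon: add J.
From J via epsilon: add A, F.
epsilon-closure = {A, B, D, E, F, J, K}, which has 7 states.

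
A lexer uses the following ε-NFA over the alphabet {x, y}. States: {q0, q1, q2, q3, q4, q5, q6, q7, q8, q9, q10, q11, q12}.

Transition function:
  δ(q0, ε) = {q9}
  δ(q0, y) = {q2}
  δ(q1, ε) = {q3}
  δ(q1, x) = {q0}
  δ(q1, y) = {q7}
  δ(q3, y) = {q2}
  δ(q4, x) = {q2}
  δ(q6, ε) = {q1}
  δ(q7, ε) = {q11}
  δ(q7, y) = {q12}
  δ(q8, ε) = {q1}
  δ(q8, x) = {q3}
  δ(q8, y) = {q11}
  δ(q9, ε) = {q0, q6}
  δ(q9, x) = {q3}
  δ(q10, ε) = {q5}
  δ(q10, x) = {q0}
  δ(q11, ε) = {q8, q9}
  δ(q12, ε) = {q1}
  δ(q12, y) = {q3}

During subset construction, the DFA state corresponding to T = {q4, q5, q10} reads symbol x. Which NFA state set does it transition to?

{q0, q1, q2, q3, q6, q9}

q4 on x → {q2}.
q10 on x → {q0}.
No x-transition from q5.
Union after reading x: {q0, q2}.
Now take the ε-closure:
From q0 via ε: add q9.
From q9 via ε: add q6.
From q6 via ε: add q1.
From q1 via ε: add q3.
No new states can be added; the closed set is {q0, q1, q2, q3, q6, q9}.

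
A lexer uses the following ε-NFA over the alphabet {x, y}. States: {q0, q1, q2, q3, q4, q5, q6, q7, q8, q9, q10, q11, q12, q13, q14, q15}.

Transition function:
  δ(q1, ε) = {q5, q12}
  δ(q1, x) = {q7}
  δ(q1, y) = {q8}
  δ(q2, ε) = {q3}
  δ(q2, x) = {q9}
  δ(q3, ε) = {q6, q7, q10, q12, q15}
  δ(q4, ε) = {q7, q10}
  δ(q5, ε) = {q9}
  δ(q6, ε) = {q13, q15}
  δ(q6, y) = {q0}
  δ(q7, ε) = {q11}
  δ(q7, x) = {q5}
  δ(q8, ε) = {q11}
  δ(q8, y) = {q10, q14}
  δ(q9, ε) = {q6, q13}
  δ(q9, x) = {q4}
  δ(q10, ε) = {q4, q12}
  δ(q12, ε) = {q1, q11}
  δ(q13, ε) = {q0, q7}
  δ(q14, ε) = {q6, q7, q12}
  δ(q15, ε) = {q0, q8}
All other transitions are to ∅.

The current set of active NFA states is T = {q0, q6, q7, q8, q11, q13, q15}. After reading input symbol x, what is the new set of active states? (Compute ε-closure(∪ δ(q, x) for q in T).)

q7 on x → {q5}.
No x-transition from q0, q6, q8, q11, q13, q15.
Union after reading x: {q5}.
Now take the ε-closure:
From q5 via ε: add q9.
From q9 via ε: add q6, q13.
From q6 via ε: add q15.
From q13 via ε: add q0, q7.
From q7 via ε: add q11.
From q15 via ε: add q8.
No new states can be added; the closed set is {q0, q5, q6, q7, q8, q9, q11, q13, q15}.

{q0, q5, q6, q7, q8, q9, q11, q13, q15}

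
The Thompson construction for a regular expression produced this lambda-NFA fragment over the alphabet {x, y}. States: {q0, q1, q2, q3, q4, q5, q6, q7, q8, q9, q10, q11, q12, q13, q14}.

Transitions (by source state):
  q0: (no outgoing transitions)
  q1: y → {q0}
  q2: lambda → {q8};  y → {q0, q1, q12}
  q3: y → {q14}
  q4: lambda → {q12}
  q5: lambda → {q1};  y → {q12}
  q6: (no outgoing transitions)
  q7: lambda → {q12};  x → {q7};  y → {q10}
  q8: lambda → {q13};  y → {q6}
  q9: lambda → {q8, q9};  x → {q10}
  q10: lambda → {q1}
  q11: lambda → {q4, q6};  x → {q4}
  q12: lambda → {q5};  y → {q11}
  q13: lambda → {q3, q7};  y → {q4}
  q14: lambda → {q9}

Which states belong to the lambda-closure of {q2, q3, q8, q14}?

Start with {q2, q3, q8, q14}.
From q8 via lambda: add q13.
From q14 via lambda: add q9.
From q13 via lambda: add q7.
From q7 via lambda: add q12.
From q12 via lambda: add q5.
From q5 via lambda: add q1.
No new states can be added; the closed set is {q1, q2, q3, q5, q7, q8, q9, q12, q13, q14}.

{q1, q2, q3, q5, q7, q8, q9, q12, q13, q14}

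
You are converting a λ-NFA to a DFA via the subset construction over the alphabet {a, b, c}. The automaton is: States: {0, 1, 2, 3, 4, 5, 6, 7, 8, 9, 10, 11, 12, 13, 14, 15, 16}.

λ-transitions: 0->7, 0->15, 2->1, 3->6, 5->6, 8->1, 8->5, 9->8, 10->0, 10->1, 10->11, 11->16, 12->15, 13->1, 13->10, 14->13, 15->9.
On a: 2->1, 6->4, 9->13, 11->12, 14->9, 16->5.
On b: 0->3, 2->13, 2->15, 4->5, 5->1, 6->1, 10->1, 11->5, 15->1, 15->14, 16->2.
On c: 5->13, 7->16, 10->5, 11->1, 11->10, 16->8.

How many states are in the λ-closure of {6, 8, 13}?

Start with {6, 8, 13}.
From 8 via λ: add 1, 5.
From 13 via λ: add 10.
From 10 via λ: add 0, 11.
From 0 via λ: add 7, 15.
From 11 via λ: add 16.
From 15 via λ: add 9.
λ-closure = {0, 1, 5, 6, 7, 8, 9, 10, 11, 13, 15, 16}, which has 12 states.

12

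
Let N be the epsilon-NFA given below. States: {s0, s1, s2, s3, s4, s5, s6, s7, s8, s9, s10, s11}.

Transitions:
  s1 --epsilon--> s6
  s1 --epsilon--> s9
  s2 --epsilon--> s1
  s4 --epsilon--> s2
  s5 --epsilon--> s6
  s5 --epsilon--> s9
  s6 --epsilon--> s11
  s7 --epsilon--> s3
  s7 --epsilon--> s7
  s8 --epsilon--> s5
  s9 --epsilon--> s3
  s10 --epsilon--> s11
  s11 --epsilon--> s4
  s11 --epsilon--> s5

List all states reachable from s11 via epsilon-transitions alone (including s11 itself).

{s1, s2, s3, s4, s5, s6, s9, s11}

Start with {s11}.
From s11 via epsilon: add s4, s5.
From s4 via epsilon: add s2.
From s5 via epsilon: add s6, s9.
From s2 via epsilon: add s1.
From s9 via epsilon: add s3.
No new states can be added; the closed set is {s1, s2, s3, s4, s5, s6, s9, s11}.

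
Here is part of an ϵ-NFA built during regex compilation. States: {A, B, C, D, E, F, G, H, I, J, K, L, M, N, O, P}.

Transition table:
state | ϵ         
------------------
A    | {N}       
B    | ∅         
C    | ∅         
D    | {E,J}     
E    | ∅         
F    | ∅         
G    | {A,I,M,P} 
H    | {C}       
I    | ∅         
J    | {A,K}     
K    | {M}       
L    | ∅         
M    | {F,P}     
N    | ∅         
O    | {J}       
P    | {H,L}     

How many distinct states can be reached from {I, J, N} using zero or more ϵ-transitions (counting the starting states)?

11

Start with {I, J, N}.
From J via ϵ: add A, K.
From K via ϵ: add M.
From M via ϵ: add F, P.
From P via ϵ: add H, L.
From H via ϵ: add C.
ϵ-closure = {A, C, F, H, I, J, K, L, M, N, P}, which has 11 states.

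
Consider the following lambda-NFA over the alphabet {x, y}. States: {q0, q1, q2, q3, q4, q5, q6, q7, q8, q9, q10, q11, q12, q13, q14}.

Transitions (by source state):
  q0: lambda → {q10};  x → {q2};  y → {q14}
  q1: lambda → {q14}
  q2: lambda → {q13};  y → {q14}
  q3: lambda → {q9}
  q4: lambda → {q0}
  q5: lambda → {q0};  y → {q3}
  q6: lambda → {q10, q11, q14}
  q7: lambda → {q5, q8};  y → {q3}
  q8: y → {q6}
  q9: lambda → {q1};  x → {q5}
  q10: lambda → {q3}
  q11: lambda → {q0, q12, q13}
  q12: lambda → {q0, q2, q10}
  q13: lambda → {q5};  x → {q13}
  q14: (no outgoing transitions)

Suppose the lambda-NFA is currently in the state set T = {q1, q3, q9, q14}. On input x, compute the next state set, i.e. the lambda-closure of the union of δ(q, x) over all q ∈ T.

q9 on x → {q5}.
No x-transition from q1, q3, q14.
Union after reading x: {q5}.
Now take the lambda-closure:
From q5 via lambda: add q0.
From q0 via lambda: add q10.
From q10 via lambda: add q3.
From q3 via lambda: add q9.
From q9 via lambda: add q1.
From q1 via lambda: add q14.
No new states can be added; the closed set is {q0, q1, q3, q5, q9, q10, q14}.

{q0, q1, q3, q5, q9, q10, q14}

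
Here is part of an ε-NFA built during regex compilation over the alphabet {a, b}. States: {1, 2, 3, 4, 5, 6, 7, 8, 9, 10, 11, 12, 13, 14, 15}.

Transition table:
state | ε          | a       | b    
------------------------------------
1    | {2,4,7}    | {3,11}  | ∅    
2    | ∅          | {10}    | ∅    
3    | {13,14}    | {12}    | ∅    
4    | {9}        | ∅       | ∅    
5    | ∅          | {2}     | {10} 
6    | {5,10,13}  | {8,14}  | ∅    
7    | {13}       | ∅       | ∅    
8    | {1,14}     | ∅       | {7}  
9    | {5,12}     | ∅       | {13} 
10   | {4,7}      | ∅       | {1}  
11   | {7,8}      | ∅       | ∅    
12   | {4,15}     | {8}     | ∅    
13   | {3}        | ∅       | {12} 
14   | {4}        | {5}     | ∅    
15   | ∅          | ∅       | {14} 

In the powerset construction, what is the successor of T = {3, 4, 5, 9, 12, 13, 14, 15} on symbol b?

{3, 4, 5, 7, 9, 10, 12, 13, 14, 15}

5 on b → {10}.
9 on b → {13}.
13 on b → {12}.
15 on b → {14}.
No b-transition from 3, 4, 12, 14.
Union after reading b: {10, 12, 13, 14}.
Now take the ε-closure:
From 10 via ε: add 4, 7.
From 12 via ε: add 15.
From 13 via ε: add 3.
From 4 via ε: add 9.
From 9 via ε: add 5.
No new states can be added; the closed set is {3, 4, 5, 7, 9, 10, 12, 13, 14, 15}.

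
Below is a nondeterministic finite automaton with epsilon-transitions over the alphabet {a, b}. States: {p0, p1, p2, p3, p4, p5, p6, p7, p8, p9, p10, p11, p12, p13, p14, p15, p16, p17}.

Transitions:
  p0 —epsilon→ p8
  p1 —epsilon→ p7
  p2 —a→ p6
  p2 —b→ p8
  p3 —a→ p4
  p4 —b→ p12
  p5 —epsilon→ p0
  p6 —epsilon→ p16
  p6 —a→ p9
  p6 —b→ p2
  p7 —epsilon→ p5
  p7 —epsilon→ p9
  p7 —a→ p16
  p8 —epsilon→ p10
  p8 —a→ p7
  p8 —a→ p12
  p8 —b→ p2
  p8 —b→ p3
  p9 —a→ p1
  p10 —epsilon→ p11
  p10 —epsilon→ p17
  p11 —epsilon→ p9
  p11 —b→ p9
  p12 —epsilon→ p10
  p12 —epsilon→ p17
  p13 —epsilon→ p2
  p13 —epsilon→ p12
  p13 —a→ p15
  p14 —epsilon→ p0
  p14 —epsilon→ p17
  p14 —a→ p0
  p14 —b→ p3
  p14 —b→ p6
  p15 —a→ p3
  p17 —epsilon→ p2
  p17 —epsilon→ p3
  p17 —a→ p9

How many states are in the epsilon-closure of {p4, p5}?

10

Start with {p4, p5}.
From p5 via epsilon: add p0.
From p0 via epsilon: add p8.
From p8 via epsilon: add p10.
From p10 via epsilon: add p11, p17.
From p11 via epsilon: add p9.
From p17 via epsilon: add p2, p3.
epsilon-closure = {p0, p2, p3, p4, p5, p8, p9, p10, p11, p17}, which has 10 states.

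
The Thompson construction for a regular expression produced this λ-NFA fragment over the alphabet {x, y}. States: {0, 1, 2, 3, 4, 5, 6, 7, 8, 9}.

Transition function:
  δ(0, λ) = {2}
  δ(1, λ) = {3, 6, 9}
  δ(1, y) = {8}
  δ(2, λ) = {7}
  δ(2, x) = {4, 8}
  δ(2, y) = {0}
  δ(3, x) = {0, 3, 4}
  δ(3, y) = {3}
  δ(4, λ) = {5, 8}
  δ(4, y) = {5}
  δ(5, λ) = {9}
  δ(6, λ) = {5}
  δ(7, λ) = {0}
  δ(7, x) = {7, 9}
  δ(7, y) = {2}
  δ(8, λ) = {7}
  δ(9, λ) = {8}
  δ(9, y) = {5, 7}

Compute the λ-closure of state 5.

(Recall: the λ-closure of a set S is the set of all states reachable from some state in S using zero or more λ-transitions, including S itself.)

{0, 2, 5, 7, 8, 9}

Start with {5}.
From 5 via λ: add 9.
From 9 via λ: add 8.
From 8 via λ: add 7.
From 7 via λ: add 0.
From 0 via λ: add 2.
No new states can be added; the closed set is {0, 2, 5, 7, 8, 9}.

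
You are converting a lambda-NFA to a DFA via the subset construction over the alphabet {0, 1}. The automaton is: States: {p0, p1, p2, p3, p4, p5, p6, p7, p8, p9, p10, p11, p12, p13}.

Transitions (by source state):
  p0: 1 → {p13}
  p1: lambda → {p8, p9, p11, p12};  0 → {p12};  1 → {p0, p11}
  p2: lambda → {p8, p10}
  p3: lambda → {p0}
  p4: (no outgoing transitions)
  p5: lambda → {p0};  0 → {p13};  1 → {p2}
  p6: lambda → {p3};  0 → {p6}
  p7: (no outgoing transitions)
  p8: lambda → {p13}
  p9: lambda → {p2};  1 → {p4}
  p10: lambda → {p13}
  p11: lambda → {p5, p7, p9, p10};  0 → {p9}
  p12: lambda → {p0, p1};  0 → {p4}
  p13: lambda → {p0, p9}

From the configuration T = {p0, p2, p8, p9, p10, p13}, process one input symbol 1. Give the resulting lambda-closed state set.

{p0, p2, p4, p8, p9, p10, p13}

p0 on 1 → {p13}.
p9 on 1 → {p4}.
No 1-transition from p2, p8, p10, p13.
Union after reading 1: {p4, p13}.
Now take the lambda-closure:
From p13 via lambda: add p0, p9.
From p9 via lambda: add p2.
From p2 via lambda: add p8, p10.
No new states can be added; the closed set is {p0, p2, p4, p8, p9, p10, p13}.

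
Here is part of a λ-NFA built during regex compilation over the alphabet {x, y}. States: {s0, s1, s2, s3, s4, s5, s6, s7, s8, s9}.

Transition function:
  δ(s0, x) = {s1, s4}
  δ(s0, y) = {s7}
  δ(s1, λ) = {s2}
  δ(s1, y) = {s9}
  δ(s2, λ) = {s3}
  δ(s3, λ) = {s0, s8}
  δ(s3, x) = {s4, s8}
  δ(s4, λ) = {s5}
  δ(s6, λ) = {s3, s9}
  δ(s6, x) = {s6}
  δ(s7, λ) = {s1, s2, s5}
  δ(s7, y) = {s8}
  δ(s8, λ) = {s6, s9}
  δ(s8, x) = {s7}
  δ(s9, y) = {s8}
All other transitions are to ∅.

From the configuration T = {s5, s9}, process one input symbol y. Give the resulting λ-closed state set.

s9 on y → {s8}.
No y-transition from s5.
Union after reading y: {s8}.
Now take the λ-closure:
From s8 via λ: add s6, s9.
From s6 via λ: add s3.
From s3 via λ: add s0.
No new states can be added; the closed set is {s0, s3, s6, s8, s9}.

{s0, s3, s6, s8, s9}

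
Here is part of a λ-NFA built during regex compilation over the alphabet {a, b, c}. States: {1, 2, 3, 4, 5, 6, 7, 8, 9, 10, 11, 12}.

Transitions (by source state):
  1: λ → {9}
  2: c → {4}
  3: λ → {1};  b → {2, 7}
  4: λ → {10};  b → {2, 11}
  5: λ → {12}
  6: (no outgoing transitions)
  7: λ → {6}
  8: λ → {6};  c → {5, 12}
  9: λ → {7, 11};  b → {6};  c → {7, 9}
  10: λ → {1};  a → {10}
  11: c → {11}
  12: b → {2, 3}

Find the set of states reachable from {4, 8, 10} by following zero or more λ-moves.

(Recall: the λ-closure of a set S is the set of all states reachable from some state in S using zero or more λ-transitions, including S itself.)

{1, 4, 6, 7, 8, 9, 10, 11}

Start with {4, 8, 10}.
From 8 via λ: add 6.
From 10 via λ: add 1.
From 1 via λ: add 9.
From 9 via λ: add 7, 11.
No new states can be added; the closed set is {1, 4, 6, 7, 8, 9, 10, 11}.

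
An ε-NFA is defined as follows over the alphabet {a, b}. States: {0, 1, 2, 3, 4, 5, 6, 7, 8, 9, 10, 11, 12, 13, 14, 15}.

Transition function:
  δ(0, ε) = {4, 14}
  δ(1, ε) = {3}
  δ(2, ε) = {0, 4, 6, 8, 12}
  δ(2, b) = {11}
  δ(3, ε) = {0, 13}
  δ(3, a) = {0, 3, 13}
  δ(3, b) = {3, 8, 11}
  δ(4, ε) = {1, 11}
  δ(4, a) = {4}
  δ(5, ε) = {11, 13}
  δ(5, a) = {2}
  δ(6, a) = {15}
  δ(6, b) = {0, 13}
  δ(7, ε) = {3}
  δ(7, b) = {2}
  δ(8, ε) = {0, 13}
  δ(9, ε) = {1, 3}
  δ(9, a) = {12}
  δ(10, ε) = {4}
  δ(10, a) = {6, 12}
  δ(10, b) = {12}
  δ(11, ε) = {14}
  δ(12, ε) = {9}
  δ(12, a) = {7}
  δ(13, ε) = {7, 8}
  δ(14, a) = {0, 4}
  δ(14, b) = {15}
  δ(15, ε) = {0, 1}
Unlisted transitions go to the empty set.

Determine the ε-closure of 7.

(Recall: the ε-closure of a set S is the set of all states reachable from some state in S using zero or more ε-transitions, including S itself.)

Start with {7}.
From 7 via ε: add 3.
From 3 via ε: add 0, 13.
From 0 via ε: add 4, 14.
From 13 via ε: add 8.
From 4 via ε: add 1, 11.
No new states can be added; the closed set is {0, 1, 3, 4, 7, 8, 11, 13, 14}.

{0, 1, 3, 4, 7, 8, 11, 13, 14}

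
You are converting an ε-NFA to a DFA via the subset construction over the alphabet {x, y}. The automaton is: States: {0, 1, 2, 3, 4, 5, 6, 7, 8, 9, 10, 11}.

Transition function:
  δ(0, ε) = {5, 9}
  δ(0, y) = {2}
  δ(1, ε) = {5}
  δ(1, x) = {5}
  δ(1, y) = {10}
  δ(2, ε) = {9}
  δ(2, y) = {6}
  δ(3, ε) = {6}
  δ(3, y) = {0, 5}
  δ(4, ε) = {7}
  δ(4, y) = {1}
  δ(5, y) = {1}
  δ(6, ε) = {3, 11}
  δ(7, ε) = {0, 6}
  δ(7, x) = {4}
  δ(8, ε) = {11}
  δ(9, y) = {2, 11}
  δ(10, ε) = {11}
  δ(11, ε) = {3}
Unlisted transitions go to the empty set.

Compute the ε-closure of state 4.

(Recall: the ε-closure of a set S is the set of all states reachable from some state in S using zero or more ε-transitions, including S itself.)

{0, 3, 4, 5, 6, 7, 9, 11}

Start with {4}.
From 4 via ε: add 7.
From 7 via ε: add 0, 6.
From 0 via ε: add 5, 9.
From 6 via ε: add 3, 11.
No new states can be added; the closed set is {0, 3, 4, 5, 6, 7, 9, 11}.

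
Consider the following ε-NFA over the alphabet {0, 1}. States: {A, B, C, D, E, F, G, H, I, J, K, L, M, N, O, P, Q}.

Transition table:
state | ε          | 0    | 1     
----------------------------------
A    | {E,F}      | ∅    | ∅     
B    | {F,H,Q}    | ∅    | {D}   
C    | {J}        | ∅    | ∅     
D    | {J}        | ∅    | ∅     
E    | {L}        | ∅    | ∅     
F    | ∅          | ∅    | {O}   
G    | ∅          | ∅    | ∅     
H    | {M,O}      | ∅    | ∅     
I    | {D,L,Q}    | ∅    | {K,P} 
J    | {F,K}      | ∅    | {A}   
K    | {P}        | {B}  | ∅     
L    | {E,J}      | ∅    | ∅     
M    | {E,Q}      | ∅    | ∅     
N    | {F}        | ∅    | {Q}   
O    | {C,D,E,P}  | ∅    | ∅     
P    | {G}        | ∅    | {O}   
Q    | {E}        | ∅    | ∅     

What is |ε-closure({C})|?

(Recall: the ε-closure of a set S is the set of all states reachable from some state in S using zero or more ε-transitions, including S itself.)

Start with {C}.
From C via ε: add J.
From J via ε: add F, K.
From K via ε: add P.
From P via ε: add G.
ε-closure = {C, F, G, J, K, P}, which has 6 states.

6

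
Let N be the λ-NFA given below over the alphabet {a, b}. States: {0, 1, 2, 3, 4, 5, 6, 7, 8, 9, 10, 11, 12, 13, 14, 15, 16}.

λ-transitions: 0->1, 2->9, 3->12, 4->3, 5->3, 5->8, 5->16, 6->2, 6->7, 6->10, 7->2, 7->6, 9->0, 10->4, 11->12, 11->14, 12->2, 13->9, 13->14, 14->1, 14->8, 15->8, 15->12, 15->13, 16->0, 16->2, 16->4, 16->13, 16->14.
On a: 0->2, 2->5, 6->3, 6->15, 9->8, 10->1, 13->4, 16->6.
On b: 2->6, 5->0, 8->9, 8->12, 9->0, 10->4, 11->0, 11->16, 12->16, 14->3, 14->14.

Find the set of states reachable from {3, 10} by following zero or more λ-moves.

Start with {3, 10}.
From 3 via λ: add 12.
From 10 via λ: add 4.
From 12 via λ: add 2.
From 2 via λ: add 9.
From 9 via λ: add 0.
From 0 via λ: add 1.
No new states can be added; the closed set is {0, 1, 2, 3, 4, 9, 10, 12}.

{0, 1, 2, 3, 4, 9, 10, 12}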